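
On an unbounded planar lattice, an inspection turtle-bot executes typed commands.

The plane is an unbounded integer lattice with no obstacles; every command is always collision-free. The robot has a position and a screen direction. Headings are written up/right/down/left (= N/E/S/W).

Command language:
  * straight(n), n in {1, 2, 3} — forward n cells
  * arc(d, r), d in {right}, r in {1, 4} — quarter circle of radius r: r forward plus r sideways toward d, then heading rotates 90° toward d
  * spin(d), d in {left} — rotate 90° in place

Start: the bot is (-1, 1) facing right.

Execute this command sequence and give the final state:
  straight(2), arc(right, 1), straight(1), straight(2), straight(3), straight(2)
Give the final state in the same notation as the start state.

(2, -8) facing down

start: (-1, 1) facing right
step 1 (straight(2)): (1, 1) facing right
step 2 (arc(right, 1)): (2, 0) facing down
step 3 (straight(1)): (2, -1) facing down
step 4 (straight(2)): (2, -3) facing down
step 5 (straight(3)): (2, -6) facing down
step 6 (straight(2)): (2, -8) facing down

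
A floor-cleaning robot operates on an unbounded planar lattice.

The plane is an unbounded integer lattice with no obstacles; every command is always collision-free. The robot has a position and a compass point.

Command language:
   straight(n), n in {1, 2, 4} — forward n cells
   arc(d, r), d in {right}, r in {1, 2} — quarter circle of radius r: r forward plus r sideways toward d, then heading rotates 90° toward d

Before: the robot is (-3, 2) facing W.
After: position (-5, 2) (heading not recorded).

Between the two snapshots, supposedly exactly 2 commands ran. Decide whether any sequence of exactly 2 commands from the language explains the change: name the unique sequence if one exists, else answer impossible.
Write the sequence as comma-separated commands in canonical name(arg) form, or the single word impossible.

straight(1), straight(1)

t0: (-3, 2) facing W
1. straight(1) → (-4, 2) facing W
2. straight(1) → (-5, 2) facing W
all 25 alternatives checked — unique.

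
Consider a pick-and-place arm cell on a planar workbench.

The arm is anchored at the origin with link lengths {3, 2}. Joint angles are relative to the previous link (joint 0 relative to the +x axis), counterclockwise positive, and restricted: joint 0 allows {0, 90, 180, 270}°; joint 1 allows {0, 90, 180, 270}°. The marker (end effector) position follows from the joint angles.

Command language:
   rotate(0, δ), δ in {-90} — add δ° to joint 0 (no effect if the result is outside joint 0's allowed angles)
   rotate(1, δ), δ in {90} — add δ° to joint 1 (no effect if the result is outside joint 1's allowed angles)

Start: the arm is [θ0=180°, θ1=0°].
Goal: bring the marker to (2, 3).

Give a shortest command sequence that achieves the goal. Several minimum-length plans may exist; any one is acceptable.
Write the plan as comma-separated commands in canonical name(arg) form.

rotate(0, -90), rotate(1, 90), rotate(1, 90), rotate(1, 90)

start: [θ0=180°, θ1=0°]
step 1 (rotate(0, -90)): [θ0=90°, θ1=0°]
step 2 (rotate(1, 90)): [θ0=90°, θ1=90°]
step 3 (rotate(1, 90)): [θ0=90°, θ1=180°]
step 4 (rotate(1, 90)): [θ0=90°, θ1=270°]
no 3-step plan works, so 4 is optimal.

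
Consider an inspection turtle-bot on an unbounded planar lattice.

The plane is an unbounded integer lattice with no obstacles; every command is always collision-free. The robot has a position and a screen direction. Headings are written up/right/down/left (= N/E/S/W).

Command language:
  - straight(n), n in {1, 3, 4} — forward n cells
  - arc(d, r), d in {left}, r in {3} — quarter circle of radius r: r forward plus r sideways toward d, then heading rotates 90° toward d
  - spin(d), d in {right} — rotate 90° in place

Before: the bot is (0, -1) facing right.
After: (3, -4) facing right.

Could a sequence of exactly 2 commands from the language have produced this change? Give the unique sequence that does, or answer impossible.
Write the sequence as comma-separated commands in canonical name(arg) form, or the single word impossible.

spin(right), arc(left, 3)

key: order matters: swapping spin(right) and arc(left, 3) lands elsewhere
begin: (0, -1) facing right
1. spin(right) → (0, -1) facing down
2. arc(left, 3) → (3, -4) facing right
no rival 2-sequence matches.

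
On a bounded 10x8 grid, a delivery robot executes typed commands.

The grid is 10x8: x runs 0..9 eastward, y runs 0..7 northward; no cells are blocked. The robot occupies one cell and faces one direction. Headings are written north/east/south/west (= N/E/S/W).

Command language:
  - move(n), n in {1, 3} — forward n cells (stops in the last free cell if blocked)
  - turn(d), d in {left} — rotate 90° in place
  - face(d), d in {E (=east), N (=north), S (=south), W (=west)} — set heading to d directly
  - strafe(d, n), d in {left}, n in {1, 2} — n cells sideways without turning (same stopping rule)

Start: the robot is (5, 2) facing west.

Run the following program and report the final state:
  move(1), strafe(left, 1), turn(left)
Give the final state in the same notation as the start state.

(4, 1) facing south

start: (5, 2) facing west
t=1 move(1) ⇒ (4, 2) facing west
t=2 strafe(left, 1) ⇒ (4, 1) facing west
t=3 turn(left) ⇒ (4, 1) facing south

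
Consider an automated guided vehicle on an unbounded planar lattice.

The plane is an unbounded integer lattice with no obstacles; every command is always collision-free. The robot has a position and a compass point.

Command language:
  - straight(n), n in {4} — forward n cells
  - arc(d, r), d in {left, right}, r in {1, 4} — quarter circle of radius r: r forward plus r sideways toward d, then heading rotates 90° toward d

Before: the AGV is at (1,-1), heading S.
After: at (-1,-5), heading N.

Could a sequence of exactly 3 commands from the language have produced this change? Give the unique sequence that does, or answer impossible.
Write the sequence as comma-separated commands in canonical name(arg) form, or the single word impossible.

key: position moved to (-1,-5) AND the heading swung to N — translation plus rotation needed
from: at (1,-1), heading S
[1] after straight(4): at (1,-5), heading S
[2] after arc(right, 1): at (0,-6), heading W
[3] after arc(right, 1): at (-1,-5), heading N
all 125 alternatives checked — unique.

straight(4), arc(right, 1), arc(right, 1)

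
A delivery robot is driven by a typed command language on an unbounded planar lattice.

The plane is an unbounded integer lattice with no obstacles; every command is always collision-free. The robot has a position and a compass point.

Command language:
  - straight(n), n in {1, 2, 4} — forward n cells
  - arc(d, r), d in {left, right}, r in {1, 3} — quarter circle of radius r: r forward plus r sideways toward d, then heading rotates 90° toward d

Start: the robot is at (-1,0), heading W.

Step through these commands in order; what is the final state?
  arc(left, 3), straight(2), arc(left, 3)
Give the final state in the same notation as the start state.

t0: at (-1,0), heading W
[1] after arc(left, 3): at (-4,-3), heading S
[2] after straight(2): at (-4,-5), heading S
[3] after arc(left, 3): at (-1,-8), heading E

at (-1,-8), heading E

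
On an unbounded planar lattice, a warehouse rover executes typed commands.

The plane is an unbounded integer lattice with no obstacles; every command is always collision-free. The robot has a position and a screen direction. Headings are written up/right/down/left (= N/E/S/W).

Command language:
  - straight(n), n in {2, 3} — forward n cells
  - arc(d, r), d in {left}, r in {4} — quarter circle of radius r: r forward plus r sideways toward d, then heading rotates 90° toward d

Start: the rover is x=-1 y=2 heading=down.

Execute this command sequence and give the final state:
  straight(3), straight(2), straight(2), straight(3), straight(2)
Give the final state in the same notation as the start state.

from: x=-1 y=2 heading=down
t=1 straight(3) ⇒ x=-1 y=-1 heading=down
t=2 straight(2) ⇒ x=-1 y=-3 heading=down
t=3 straight(2) ⇒ x=-1 y=-5 heading=down
t=4 straight(3) ⇒ x=-1 y=-8 heading=down
t=5 straight(2) ⇒ x=-1 y=-10 heading=down

x=-1 y=-10 heading=down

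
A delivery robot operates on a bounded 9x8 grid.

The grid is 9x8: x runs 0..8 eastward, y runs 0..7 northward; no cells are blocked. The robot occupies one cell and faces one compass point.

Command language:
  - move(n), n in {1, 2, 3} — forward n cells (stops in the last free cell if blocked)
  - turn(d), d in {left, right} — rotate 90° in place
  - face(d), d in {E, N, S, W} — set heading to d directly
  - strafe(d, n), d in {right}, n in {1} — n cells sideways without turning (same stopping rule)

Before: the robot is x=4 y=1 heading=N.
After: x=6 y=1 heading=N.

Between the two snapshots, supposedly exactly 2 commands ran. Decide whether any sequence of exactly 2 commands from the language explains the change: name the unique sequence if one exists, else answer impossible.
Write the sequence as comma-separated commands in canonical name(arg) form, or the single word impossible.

strafe(right, 1), strafe(right, 1)

key: still facing N at the end — nothing in the sequence rotates
from: x=4 y=1 heading=N
[1] after strafe(right, 1): x=5 y=1 heading=N
[2] after strafe(right, 1): x=6 y=1 heading=N
uniquely the one of 100 2-step routes that fits.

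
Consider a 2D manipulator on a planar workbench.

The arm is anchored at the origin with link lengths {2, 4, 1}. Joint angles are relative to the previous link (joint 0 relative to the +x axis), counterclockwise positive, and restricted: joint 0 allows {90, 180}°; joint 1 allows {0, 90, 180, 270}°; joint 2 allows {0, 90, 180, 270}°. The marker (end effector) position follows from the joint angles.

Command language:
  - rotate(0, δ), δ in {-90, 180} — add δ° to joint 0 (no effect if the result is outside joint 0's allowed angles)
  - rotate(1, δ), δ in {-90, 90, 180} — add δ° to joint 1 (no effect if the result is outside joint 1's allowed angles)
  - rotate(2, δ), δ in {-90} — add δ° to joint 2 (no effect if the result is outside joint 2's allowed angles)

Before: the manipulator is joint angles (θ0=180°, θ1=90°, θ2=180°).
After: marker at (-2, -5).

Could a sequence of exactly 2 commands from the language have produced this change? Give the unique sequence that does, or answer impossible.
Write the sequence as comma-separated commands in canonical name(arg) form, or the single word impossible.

rotate(2, -90), rotate(2, -90)

initial: joint angles (θ0=180°, θ1=90°, θ2=180°)
step 1 (rotate(2, -90)): joint angles (θ0=180°, θ1=90°, θ2=90°)
step 2 (rotate(2, -90)): joint angles (θ0=180°, θ1=90°, θ2=0°)
no other 2-command option fits: unique.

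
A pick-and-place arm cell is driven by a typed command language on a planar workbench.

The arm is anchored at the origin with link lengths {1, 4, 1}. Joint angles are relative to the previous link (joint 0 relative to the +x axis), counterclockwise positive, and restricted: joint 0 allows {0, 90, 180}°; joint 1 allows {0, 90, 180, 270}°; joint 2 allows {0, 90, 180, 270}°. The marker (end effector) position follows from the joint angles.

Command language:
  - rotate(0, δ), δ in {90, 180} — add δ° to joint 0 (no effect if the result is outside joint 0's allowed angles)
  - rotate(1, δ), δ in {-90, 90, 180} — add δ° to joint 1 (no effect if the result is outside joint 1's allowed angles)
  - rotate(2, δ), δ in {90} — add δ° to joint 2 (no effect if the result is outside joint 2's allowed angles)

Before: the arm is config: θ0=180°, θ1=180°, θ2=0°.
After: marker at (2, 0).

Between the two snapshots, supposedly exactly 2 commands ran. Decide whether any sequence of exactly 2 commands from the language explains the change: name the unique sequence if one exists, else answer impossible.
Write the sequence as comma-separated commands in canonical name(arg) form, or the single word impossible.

rotate(2, 90), rotate(2, 90)

t0: config: θ0=180°, θ1=180°, θ2=0°
[1] after rotate(2, 90): config: θ0=180°, θ1=180°, θ2=90°
[2] after rotate(2, 90): config: θ0=180°, θ1=180°, θ2=180°
no rival 2-sequence matches.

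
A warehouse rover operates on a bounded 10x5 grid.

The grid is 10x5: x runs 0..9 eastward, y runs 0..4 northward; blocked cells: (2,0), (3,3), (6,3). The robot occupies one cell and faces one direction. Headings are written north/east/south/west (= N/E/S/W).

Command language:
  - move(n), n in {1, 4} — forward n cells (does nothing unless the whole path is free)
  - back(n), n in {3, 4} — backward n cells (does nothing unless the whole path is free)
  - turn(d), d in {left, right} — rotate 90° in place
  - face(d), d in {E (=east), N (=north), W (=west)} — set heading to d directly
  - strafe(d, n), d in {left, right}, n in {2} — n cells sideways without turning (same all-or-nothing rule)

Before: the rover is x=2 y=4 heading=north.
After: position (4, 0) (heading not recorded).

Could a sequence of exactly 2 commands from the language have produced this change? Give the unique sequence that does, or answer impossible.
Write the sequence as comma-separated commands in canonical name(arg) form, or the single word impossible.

key: running back(4) before strafe(right, 2) would end elsewhere — order is forced
initial: x=2 y=4 heading=north
step 1 (strafe(right, 2)): x=4 y=4 heading=north
step 2 (back(4)): x=4 y=0 heading=north
no rival 2-sequence matches.

strafe(right, 2), back(4)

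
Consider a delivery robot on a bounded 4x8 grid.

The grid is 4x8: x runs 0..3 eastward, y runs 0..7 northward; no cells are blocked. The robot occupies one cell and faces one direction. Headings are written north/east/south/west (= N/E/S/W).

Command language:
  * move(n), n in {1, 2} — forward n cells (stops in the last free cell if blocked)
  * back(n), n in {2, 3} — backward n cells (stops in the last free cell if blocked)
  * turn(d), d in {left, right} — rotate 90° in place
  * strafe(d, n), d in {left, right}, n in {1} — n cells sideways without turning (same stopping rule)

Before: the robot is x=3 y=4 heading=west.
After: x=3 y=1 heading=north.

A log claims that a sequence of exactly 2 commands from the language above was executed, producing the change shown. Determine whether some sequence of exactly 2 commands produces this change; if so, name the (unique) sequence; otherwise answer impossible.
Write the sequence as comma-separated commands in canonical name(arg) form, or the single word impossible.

turn(right), back(3)

key: position moved to (3,1) AND the heading swung to N — translation plus rotation needed
t0: x=3 y=4 heading=west
step 1 (turn(right)): x=3 y=4 heading=north
step 2 (back(3)): x=3 y=1 heading=north
no rival 2-sequence matches.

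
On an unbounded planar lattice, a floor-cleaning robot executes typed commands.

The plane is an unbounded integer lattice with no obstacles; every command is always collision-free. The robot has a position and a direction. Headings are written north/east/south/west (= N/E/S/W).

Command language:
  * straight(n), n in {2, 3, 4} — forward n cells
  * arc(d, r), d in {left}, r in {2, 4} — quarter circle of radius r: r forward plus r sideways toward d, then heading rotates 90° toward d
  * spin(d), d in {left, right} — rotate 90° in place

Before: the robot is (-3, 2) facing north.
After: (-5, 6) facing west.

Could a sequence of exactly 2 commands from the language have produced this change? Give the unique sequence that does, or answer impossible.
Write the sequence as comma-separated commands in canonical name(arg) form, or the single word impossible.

key: position moved to (-5,6) AND the heading swung to W — translation plus rotation needed
t0: (-3, 2) facing north
t=1 straight(2) ⇒ (-3, 4) facing north
t=2 arc(left, 2) ⇒ (-5, 6) facing west
all 49 alternatives checked — unique.

straight(2), arc(left, 2)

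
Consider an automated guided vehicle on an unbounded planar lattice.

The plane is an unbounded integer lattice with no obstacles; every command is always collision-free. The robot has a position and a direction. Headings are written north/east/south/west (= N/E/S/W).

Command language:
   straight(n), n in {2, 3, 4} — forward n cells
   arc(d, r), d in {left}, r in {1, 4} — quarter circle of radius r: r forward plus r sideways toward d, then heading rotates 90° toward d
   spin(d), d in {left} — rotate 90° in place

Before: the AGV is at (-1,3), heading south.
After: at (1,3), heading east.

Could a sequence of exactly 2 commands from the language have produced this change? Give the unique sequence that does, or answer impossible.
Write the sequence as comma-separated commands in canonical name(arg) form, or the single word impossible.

spin(left), straight(2)

key: order matters: swapping spin(left) and straight(2) lands elsewhere
from: at (-1,3), heading south
t=1 spin(left) ⇒ at (-1,3), heading east
t=2 straight(2) ⇒ at (1,3), heading east
no rival 2-sequence matches.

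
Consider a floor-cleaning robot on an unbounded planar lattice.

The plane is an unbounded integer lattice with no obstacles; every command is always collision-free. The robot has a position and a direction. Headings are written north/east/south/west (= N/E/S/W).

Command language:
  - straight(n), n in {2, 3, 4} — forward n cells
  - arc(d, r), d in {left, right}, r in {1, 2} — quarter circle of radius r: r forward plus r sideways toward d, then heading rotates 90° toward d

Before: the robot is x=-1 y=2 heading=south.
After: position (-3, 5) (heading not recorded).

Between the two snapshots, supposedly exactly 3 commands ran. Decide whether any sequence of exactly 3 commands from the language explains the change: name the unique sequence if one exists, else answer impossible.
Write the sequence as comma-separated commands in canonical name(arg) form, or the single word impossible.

arc(right, 1), arc(right, 1), straight(3)

key: running straight(3) before arc(right, 1) would end elsewhere — order is forced
t0: x=-1 y=2 heading=south
t=1 arc(right, 1) ⇒ x=-2 y=1 heading=west
t=2 arc(right, 1) ⇒ x=-3 y=2 heading=north
t=3 straight(3) ⇒ x=-3 y=5 heading=north
all 343 alternatives checked — unique.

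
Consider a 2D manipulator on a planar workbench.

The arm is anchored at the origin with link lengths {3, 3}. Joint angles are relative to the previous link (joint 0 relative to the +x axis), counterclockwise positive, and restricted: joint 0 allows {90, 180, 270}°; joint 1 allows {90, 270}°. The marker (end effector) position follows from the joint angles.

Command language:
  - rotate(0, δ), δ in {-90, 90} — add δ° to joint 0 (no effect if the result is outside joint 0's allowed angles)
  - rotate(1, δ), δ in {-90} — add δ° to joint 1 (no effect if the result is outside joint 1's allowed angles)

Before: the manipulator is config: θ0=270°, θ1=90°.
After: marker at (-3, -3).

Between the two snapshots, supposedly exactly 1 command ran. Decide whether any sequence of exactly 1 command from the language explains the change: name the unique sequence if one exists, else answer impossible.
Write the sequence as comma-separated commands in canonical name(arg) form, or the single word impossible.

from: config: θ0=270°, θ1=90°
step 1 (rotate(0, -90)): config: θ0=180°, θ1=90°
all 3 alternatives checked — unique.

rotate(0, -90)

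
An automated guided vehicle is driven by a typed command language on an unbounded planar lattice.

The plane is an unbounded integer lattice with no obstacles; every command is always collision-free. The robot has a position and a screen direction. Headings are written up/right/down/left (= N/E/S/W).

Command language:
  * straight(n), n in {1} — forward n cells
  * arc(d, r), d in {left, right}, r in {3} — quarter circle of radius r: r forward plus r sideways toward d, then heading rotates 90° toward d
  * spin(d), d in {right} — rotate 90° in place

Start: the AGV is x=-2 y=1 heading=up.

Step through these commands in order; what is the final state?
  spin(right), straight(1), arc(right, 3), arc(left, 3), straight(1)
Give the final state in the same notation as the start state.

initial: x=-2 y=1 heading=up
1. spin(right) → x=-2 y=1 heading=right
2. straight(1) → x=-1 y=1 heading=right
3. arc(right, 3) → x=2 y=-2 heading=down
4. arc(left, 3) → x=5 y=-5 heading=right
5. straight(1) → x=6 y=-5 heading=right

x=6 y=-5 heading=right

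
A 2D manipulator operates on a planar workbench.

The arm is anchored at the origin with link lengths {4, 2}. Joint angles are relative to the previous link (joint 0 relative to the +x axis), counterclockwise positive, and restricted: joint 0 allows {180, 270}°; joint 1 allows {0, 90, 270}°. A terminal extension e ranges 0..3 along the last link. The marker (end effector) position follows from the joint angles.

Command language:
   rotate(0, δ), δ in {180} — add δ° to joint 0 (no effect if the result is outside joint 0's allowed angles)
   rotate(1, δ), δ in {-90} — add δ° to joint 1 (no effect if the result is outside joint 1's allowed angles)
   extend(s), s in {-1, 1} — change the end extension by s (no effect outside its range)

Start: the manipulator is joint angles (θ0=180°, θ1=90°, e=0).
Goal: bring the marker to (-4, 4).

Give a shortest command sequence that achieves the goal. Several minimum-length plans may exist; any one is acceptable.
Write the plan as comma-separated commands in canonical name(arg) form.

initial: joint angles (θ0=180°, θ1=90°, e=0)
1. extend(1) → joint angles (θ0=180°, θ1=90°, e=1)
2. extend(1) → joint angles (θ0=180°, θ1=90°, e=2)
3. rotate(1, -90) → joint angles (θ0=180°, θ1=0°, e=2)
4. rotate(1, -90) → joint angles (θ0=180°, θ1=270°, e=2)
nothing shorter than 4 reaches the goal.

extend(1), extend(1), rotate(1, -90), rotate(1, -90)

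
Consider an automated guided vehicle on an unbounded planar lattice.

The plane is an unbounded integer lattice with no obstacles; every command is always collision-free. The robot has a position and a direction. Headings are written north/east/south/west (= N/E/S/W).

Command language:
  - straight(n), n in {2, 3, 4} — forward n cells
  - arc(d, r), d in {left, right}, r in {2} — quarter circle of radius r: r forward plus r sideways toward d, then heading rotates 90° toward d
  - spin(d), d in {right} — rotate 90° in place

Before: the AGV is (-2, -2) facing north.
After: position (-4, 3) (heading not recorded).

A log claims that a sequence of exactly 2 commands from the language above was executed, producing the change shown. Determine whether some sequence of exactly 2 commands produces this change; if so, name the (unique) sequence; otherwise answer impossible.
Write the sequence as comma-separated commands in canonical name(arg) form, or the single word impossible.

key: order matters: swapping straight(3) and arc(left, 2) lands elsewhere
start: (-2, -2) facing north
[1] after straight(3): (-2, 1) facing north
[2] after arc(left, 2): (-4, 3) facing west
no other 2-command option fits: unique.

straight(3), arc(left, 2)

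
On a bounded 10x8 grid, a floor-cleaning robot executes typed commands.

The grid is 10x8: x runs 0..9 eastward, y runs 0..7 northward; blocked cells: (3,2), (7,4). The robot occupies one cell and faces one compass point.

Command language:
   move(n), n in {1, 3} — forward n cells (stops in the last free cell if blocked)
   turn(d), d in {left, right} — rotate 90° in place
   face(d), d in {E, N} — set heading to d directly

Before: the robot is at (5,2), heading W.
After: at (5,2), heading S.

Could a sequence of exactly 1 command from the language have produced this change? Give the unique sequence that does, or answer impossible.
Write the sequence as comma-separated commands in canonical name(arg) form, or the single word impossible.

turn(left)

key: (5,2) unchanged — the single command moves nothing
t0: at (5,2), heading W
[1] after turn(left): at (5,2), heading S
no other 1-command option fits: unique.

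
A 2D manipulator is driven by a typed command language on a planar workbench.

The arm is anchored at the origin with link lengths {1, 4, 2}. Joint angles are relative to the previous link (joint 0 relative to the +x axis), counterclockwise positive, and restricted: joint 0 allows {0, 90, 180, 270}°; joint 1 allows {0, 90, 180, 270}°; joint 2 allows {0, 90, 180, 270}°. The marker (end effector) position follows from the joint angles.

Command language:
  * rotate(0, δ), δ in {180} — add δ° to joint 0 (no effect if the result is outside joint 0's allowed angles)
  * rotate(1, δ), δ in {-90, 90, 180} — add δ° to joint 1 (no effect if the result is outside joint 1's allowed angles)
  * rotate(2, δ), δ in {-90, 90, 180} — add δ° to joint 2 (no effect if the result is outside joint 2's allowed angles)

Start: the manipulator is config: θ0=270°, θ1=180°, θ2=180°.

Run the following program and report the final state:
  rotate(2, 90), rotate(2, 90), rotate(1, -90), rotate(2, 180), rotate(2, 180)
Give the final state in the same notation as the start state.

config: θ0=270°, θ1=90°, θ2=0°

t0: config: θ0=270°, θ1=180°, θ2=180°
1. rotate(2, 90) → config: θ0=270°, θ1=180°, θ2=270°
2. rotate(2, 90) → config: θ0=270°, θ1=180°, θ2=0°
3. rotate(1, -90) → config: θ0=270°, θ1=90°, θ2=0°
4. rotate(2, 180) → config: θ0=270°, θ1=90°, θ2=180°
5. rotate(2, 180) → config: θ0=270°, θ1=90°, θ2=0°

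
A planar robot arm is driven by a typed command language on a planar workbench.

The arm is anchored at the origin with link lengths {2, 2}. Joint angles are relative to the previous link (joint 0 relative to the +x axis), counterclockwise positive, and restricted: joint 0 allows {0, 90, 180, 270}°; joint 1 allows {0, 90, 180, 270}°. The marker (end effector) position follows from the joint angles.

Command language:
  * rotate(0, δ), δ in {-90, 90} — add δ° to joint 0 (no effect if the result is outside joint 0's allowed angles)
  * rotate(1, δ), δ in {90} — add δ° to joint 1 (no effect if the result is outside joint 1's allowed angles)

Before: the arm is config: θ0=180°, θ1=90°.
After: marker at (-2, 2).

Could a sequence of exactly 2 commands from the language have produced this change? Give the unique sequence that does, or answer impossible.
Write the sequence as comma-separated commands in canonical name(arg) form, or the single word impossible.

t0: config: θ0=180°, θ1=90°
[1] after rotate(1, 90): config: θ0=180°, θ1=180°
[2] after rotate(1, 90): config: θ0=180°, θ1=270°
all 9 alternatives checked — unique.

rotate(1, 90), rotate(1, 90)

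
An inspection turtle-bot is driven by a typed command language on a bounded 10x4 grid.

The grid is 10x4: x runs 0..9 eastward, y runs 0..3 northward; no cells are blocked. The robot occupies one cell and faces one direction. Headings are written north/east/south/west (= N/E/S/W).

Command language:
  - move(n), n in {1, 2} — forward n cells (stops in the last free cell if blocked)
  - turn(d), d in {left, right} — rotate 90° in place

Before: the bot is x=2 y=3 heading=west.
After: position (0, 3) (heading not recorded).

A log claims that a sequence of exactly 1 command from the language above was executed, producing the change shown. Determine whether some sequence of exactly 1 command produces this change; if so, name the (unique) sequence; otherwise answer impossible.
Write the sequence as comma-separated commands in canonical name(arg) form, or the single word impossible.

move(2)

start: x=2 y=3 heading=west
step 1 (move(2)): x=0 y=3 heading=west
uniquely the one of 4 1-step routes that fits.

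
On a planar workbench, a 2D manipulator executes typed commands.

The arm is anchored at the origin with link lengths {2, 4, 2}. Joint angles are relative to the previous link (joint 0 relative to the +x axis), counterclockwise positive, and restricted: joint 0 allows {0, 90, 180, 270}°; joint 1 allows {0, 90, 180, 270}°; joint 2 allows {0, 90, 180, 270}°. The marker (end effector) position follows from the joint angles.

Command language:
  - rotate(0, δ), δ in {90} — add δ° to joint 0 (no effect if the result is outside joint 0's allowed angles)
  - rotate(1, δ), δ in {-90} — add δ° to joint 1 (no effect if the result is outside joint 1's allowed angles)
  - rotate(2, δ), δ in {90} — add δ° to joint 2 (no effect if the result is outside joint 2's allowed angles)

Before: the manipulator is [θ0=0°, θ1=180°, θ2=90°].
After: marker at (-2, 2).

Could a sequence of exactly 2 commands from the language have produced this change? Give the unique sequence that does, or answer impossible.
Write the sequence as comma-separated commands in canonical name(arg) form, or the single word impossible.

start: [θ0=0°, θ1=180°, θ2=90°]
step 1 (rotate(2, 90)): [θ0=0°, θ1=180°, θ2=180°]
step 2 (rotate(2, 90)): [θ0=0°, θ1=180°, θ2=270°]
uniquely the one of 9 2-step routes that fits.

rotate(2, 90), rotate(2, 90)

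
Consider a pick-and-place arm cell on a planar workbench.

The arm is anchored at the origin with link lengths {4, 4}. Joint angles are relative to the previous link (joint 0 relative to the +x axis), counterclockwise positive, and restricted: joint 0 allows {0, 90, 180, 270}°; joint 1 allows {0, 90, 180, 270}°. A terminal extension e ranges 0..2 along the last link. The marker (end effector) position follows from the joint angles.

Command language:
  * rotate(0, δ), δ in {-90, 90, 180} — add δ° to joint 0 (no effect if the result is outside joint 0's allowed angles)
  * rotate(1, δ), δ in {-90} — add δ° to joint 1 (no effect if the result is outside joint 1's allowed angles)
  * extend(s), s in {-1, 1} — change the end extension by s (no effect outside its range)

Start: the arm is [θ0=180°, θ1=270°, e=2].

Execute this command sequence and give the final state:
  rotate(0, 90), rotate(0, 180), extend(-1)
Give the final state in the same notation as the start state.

start: [θ0=180°, θ1=270°, e=2]
step 1 (rotate(0, 90)): [θ0=270°, θ1=270°, e=2]
step 2 (rotate(0, 180)): [θ0=90°, θ1=270°, e=2]
step 3 (extend(-1)): [θ0=90°, θ1=270°, e=1]

[θ0=90°, θ1=270°, e=1]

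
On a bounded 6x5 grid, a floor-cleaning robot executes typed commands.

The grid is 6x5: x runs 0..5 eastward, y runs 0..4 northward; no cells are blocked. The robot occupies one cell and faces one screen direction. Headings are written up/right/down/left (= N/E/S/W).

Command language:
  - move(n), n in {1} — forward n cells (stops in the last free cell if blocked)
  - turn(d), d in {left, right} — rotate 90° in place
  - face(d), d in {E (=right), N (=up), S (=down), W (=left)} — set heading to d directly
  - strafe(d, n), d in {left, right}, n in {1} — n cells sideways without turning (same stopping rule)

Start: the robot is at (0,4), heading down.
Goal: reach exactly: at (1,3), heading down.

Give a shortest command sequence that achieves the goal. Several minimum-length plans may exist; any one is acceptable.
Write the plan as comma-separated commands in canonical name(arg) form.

move(1), strafe(left, 1)

start: at (0,4), heading down
step 1 (move(1)): at (0,3), heading down
step 2 (strafe(left, 1)): at (1,3), heading down
nothing shorter than 2 reaches the goal.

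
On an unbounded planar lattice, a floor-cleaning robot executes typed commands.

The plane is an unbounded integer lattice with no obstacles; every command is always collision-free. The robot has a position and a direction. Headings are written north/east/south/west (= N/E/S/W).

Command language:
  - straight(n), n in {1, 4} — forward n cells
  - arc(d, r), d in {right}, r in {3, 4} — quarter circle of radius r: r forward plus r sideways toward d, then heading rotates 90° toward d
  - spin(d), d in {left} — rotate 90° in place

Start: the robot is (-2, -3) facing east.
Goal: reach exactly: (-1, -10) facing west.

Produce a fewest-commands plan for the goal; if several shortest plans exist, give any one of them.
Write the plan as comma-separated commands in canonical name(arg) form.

arc(right, 4), arc(right, 3)

start: (-2, -3) facing east
[1] after arc(right, 4): (2, -7) facing south
[2] after arc(right, 3): (-1, -10) facing west
nothing shorter than 2 reaches the goal.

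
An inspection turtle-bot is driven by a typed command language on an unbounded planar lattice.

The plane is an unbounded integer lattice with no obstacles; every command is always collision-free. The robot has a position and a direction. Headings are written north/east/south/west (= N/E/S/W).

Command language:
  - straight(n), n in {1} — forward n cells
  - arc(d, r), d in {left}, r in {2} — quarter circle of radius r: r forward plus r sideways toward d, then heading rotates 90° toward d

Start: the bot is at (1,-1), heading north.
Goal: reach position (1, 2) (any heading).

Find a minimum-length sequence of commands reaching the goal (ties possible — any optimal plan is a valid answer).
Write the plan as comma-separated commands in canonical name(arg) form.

straight(1), straight(1), straight(1)

t0: at (1,-1), heading north
1. straight(1) → at (1,0), heading north
2. straight(1) → at (1,1), heading north
3. straight(1) → at (1,2), heading north
shorter routes all fall short; 3 is best.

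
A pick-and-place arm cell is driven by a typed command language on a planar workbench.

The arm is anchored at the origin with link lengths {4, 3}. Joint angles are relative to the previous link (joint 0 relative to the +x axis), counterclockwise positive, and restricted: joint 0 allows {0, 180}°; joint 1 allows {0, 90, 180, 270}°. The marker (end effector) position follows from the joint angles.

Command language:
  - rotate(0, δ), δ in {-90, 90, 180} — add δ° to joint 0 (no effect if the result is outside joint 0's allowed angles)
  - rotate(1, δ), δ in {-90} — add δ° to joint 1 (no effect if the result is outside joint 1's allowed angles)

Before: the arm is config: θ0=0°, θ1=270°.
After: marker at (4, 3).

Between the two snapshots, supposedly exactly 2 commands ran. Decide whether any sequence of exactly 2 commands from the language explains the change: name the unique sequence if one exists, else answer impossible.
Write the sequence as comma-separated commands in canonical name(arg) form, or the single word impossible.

from: config: θ0=0°, θ1=270°
step 1 (rotate(1, -90)): config: θ0=0°, θ1=180°
step 2 (rotate(1, -90)): config: θ0=0°, θ1=90°
all 16 alternatives checked — unique.

rotate(1, -90), rotate(1, -90)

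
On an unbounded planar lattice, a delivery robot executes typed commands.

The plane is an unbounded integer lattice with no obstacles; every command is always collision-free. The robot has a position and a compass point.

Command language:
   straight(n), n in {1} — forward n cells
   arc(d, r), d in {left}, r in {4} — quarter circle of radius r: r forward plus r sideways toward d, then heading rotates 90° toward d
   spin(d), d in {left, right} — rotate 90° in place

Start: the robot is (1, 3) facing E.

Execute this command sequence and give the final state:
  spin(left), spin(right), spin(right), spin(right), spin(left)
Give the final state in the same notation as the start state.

start: (1, 3) facing E
step 1 (spin(left)): (1, 3) facing N
step 2 (spin(right)): (1, 3) facing E
step 3 (spin(right)): (1, 3) facing S
step 4 (spin(right)): (1, 3) facing W
step 5 (spin(left)): (1, 3) facing S

(1, 3) facing S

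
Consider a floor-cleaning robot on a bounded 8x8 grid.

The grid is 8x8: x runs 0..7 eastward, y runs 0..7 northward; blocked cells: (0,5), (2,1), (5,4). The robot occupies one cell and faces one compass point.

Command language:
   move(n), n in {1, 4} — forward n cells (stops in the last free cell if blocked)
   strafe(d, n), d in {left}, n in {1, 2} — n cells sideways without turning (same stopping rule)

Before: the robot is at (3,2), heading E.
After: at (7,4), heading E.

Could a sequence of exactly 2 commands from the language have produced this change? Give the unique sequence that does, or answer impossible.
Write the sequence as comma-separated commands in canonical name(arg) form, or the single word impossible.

key: running strafe(left, 2) before move(4) would end elsewhere — order is forced
initial: at (3,2), heading E
step 1 (move(4)): at (7,2), heading E
step 2 (strafe(left, 2)): at (7,4), heading E
no rival 2-sequence matches.

move(4), strafe(left, 2)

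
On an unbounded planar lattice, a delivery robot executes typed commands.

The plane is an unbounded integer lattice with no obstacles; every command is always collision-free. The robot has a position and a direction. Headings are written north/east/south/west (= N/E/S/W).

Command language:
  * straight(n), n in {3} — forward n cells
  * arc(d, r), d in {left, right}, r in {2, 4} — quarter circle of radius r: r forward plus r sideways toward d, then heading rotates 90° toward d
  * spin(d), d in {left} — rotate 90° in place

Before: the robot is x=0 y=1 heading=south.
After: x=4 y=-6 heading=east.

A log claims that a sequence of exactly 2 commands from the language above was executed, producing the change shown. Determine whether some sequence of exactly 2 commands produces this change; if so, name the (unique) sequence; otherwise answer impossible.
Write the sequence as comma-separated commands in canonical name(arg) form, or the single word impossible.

key: order matters: swapping straight(3) and arc(left, 4) lands elsewhere
from: x=0 y=1 heading=south
step 1 (straight(3)): x=0 y=-2 heading=south
step 2 (arc(left, 4)): x=4 y=-6 heading=east
all 36 alternatives checked — unique.

straight(3), arc(left, 4)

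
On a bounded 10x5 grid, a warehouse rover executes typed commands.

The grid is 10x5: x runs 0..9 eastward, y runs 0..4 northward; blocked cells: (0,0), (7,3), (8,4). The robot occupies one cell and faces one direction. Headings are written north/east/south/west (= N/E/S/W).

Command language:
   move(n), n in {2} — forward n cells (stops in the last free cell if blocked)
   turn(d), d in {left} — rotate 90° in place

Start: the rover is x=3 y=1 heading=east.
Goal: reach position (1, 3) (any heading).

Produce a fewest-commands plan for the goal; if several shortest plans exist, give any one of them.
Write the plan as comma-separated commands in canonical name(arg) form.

from: x=3 y=1 heading=east
1. turn(left) → x=3 y=1 heading=north
2. move(2) → x=3 y=3 heading=north
3. turn(left) → x=3 y=3 heading=west
4. move(2) → x=1 y=3 heading=west
nothing shorter than 4 reaches the goal.

turn(left), move(2), turn(left), move(2)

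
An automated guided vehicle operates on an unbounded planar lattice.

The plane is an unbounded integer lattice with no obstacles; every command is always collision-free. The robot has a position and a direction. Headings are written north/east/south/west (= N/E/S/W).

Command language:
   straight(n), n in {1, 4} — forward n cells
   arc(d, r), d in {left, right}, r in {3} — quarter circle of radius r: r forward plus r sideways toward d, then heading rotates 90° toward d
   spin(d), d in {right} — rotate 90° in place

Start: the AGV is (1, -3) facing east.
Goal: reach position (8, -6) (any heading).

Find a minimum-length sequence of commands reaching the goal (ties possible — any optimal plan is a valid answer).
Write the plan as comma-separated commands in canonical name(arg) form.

straight(4), arc(right, 3)

initial: (1, -3) facing east
[1] after straight(4): (5, -3) facing east
[2] after arc(right, 3): (8, -6) facing south
shorter routes all fall short; 2 is best.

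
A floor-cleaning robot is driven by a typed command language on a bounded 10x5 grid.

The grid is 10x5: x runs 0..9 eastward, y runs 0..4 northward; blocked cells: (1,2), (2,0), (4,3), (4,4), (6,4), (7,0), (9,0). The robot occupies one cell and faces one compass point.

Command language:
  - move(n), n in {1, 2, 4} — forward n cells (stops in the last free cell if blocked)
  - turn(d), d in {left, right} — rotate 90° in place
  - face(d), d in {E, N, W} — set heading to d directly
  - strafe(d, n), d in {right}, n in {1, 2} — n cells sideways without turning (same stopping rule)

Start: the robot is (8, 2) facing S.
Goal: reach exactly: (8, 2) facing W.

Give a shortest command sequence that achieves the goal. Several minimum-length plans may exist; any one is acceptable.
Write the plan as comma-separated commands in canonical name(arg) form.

start: (8, 2) facing S
t=1 turn(right) ⇒ (8, 2) facing W
minimal: 1 command(s), checked below 1.

turn(right)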